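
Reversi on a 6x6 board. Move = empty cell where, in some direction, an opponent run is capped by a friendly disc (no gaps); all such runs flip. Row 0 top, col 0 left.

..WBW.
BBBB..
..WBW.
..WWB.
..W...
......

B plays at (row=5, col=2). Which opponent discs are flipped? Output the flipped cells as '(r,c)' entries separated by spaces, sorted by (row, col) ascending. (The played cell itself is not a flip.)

Answer: (2,2) (3,2) (4,2)

Derivation:
Dir NW: first cell '.' (not opp) -> no flip
Dir N: opp run (4,2) (3,2) (2,2) capped by B -> flip
Dir NE: first cell '.' (not opp) -> no flip
Dir W: first cell '.' (not opp) -> no flip
Dir E: first cell '.' (not opp) -> no flip
Dir SW: edge -> no flip
Dir S: edge -> no flip
Dir SE: edge -> no flip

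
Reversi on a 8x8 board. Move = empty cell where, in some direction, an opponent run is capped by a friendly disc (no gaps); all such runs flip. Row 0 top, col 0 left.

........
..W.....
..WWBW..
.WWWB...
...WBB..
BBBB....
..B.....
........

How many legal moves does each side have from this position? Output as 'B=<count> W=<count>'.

Answer: B=8 W=7

Derivation:
-- B to move --
(0,1): flips 2 -> legal
(0,2): no bracket -> illegal
(0,3): no bracket -> illegal
(1,1): flips 2 -> legal
(1,3): flips 3 -> legal
(1,4): no bracket -> illegal
(1,5): no bracket -> illegal
(1,6): flips 1 -> legal
(2,0): no bracket -> illegal
(2,1): flips 2 -> legal
(2,6): flips 1 -> legal
(3,0): flips 3 -> legal
(3,5): no bracket -> illegal
(3,6): no bracket -> illegal
(4,0): no bracket -> illegal
(4,1): no bracket -> illegal
(4,2): flips 2 -> legal
(5,4): no bracket -> illegal
B mobility = 8
-- W to move --
(1,3): no bracket -> illegal
(1,4): no bracket -> illegal
(1,5): flips 1 -> legal
(3,5): flips 1 -> legal
(3,6): no bracket -> illegal
(4,0): no bracket -> illegal
(4,1): no bracket -> illegal
(4,2): no bracket -> illegal
(4,6): flips 2 -> legal
(5,4): no bracket -> illegal
(5,5): flips 1 -> legal
(5,6): flips 2 -> legal
(6,0): no bracket -> illegal
(6,1): flips 1 -> legal
(6,3): flips 1 -> legal
(6,4): no bracket -> illegal
(7,1): no bracket -> illegal
(7,2): no bracket -> illegal
(7,3): no bracket -> illegal
W mobility = 7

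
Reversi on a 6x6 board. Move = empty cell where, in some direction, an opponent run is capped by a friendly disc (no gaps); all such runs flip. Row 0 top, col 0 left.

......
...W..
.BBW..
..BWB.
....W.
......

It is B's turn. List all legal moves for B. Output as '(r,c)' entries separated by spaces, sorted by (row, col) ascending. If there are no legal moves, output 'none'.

(0,2): no bracket -> illegal
(0,3): no bracket -> illegal
(0,4): flips 1 -> legal
(1,2): flips 1 -> legal
(1,4): flips 1 -> legal
(2,4): flips 1 -> legal
(3,5): no bracket -> illegal
(4,2): no bracket -> illegal
(4,3): no bracket -> illegal
(4,5): no bracket -> illegal
(5,3): no bracket -> illegal
(5,4): flips 1 -> legal
(5,5): flips 2 -> legal

Answer: (0,4) (1,2) (1,4) (2,4) (5,4) (5,5)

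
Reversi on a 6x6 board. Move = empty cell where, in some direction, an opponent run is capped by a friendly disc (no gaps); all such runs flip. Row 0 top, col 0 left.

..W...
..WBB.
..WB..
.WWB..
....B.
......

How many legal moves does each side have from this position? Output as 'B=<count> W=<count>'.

Answer: B=6 W=6

Derivation:
-- B to move --
(0,1): flips 1 -> legal
(0,3): no bracket -> illegal
(1,1): flips 2 -> legal
(2,0): no bracket -> illegal
(2,1): flips 1 -> legal
(3,0): flips 2 -> legal
(4,0): flips 2 -> legal
(4,1): flips 1 -> legal
(4,2): no bracket -> illegal
(4,3): no bracket -> illegal
B mobility = 6
-- W to move --
(0,3): no bracket -> illegal
(0,4): flips 1 -> legal
(0,5): flips 2 -> legal
(1,5): flips 2 -> legal
(2,4): flips 2 -> legal
(2,5): no bracket -> illegal
(3,4): flips 2 -> legal
(3,5): no bracket -> illegal
(4,2): no bracket -> illegal
(4,3): no bracket -> illegal
(4,5): no bracket -> illegal
(5,3): no bracket -> illegal
(5,4): no bracket -> illegal
(5,5): flips 2 -> legal
W mobility = 6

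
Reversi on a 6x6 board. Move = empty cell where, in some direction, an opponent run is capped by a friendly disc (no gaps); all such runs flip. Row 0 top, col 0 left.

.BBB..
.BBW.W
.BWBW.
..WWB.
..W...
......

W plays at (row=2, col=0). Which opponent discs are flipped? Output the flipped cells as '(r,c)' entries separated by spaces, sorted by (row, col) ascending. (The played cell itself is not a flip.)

Answer: (2,1)

Derivation:
Dir NW: edge -> no flip
Dir N: first cell '.' (not opp) -> no flip
Dir NE: opp run (1,1) (0,2), next=edge -> no flip
Dir W: edge -> no flip
Dir E: opp run (2,1) capped by W -> flip
Dir SW: edge -> no flip
Dir S: first cell '.' (not opp) -> no flip
Dir SE: first cell '.' (not opp) -> no flip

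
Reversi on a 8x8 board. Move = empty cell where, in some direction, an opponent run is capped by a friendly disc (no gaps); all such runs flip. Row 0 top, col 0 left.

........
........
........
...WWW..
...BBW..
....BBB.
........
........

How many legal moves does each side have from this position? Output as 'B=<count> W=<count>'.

Answer: B=7 W=8

Derivation:
-- B to move --
(2,2): flips 1 -> legal
(2,3): flips 3 -> legal
(2,4): flips 1 -> legal
(2,5): flips 3 -> legal
(2,6): flips 1 -> legal
(3,2): no bracket -> illegal
(3,6): flips 1 -> legal
(4,2): no bracket -> illegal
(4,6): flips 1 -> legal
B mobility = 7
-- W to move --
(3,2): no bracket -> illegal
(4,2): flips 2 -> legal
(4,6): no bracket -> illegal
(4,7): no bracket -> illegal
(5,2): flips 1 -> legal
(5,3): flips 2 -> legal
(5,7): no bracket -> illegal
(6,3): flips 1 -> legal
(6,4): flips 2 -> legal
(6,5): flips 1 -> legal
(6,6): flips 2 -> legal
(6,7): flips 1 -> legal
W mobility = 8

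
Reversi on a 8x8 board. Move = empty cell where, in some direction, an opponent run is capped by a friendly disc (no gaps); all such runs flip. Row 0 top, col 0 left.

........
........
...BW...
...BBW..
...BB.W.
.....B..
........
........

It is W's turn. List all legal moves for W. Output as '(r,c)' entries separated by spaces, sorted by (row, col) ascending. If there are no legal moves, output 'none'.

Answer: (2,2) (3,2) (4,2) (5,3) (5,4) (6,4)

Derivation:
(1,2): no bracket -> illegal
(1,3): no bracket -> illegal
(1,4): no bracket -> illegal
(2,2): flips 1 -> legal
(2,5): no bracket -> illegal
(3,2): flips 2 -> legal
(4,2): flips 1 -> legal
(4,5): no bracket -> illegal
(5,2): no bracket -> illegal
(5,3): flips 1 -> legal
(5,4): flips 2 -> legal
(5,6): no bracket -> illegal
(6,4): flips 1 -> legal
(6,5): no bracket -> illegal
(6,6): no bracket -> illegal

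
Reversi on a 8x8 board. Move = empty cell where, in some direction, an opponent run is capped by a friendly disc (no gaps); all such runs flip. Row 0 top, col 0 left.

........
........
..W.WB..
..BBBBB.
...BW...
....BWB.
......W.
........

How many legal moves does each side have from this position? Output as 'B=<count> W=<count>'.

Answer: B=10 W=6

Derivation:
-- B to move --
(1,1): flips 1 -> legal
(1,2): flips 1 -> legal
(1,3): flips 1 -> legal
(1,4): flips 1 -> legal
(1,5): flips 1 -> legal
(2,1): no bracket -> illegal
(2,3): flips 1 -> legal
(3,1): no bracket -> illegal
(4,5): flips 1 -> legal
(4,6): no bracket -> illegal
(5,3): flips 1 -> legal
(5,7): no bracket -> illegal
(6,4): no bracket -> illegal
(6,5): no bracket -> illegal
(6,7): no bracket -> illegal
(7,5): no bracket -> illegal
(7,6): flips 1 -> legal
(7,7): flips 3 -> legal
B mobility = 10
-- W to move --
(1,4): no bracket -> illegal
(1,5): no bracket -> illegal
(1,6): no bracket -> illegal
(2,1): no bracket -> illegal
(2,3): no bracket -> illegal
(2,6): flips 2 -> legal
(2,7): no bracket -> illegal
(3,1): no bracket -> illegal
(3,7): no bracket -> illegal
(4,1): no bracket -> illegal
(4,2): flips 3 -> legal
(4,5): no bracket -> illegal
(4,6): flips 2 -> legal
(4,7): no bracket -> illegal
(5,2): no bracket -> illegal
(5,3): flips 1 -> legal
(5,7): flips 1 -> legal
(6,3): no bracket -> illegal
(6,4): flips 1 -> legal
(6,5): no bracket -> illegal
(6,7): no bracket -> illegal
W mobility = 6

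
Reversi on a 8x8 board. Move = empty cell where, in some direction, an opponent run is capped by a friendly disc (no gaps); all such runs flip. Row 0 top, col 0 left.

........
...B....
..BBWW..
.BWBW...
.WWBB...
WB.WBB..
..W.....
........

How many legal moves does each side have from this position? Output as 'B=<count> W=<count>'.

-- B to move --
(1,4): flips 2 -> legal
(1,5): flips 1 -> legal
(1,6): flips 2 -> legal
(2,1): flips 1 -> legal
(2,6): flips 2 -> legal
(3,0): no bracket -> illegal
(3,5): flips 2 -> legal
(3,6): no bracket -> illegal
(4,0): flips 2 -> legal
(4,5): flips 1 -> legal
(5,2): flips 3 -> legal
(6,0): no bracket -> illegal
(6,1): no bracket -> illegal
(6,3): flips 1 -> legal
(6,4): flips 2 -> legal
(7,1): flips 2 -> legal
(7,2): no bracket -> illegal
(7,3): flips 1 -> legal
B mobility = 13
-- W to move --
(0,2): flips 1 -> legal
(0,3): flips 4 -> legal
(0,4): no bracket -> illegal
(1,1): no bracket -> illegal
(1,2): flips 2 -> legal
(1,4): flips 1 -> legal
(2,0): flips 1 -> legal
(2,1): flips 3 -> legal
(3,0): flips 1 -> legal
(3,5): flips 1 -> legal
(4,0): flips 1 -> legal
(4,5): flips 2 -> legal
(4,6): no bracket -> illegal
(5,2): flips 2 -> legal
(5,6): flips 2 -> legal
(6,0): flips 1 -> legal
(6,1): flips 1 -> legal
(6,3): no bracket -> illegal
(6,4): flips 2 -> legal
(6,5): flips 2 -> legal
(6,6): no bracket -> illegal
W mobility = 16

Answer: B=13 W=16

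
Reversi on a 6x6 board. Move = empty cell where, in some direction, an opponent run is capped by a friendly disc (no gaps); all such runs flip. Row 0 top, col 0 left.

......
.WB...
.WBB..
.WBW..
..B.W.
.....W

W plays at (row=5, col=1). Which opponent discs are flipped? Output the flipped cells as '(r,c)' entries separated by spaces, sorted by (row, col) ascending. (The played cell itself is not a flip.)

Answer: (4,2)

Derivation:
Dir NW: first cell '.' (not opp) -> no flip
Dir N: first cell '.' (not opp) -> no flip
Dir NE: opp run (4,2) capped by W -> flip
Dir W: first cell '.' (not opp) -> no flip
Dir E: first cell '.' (not opp) -> no flip
Dir SW: edge -> no flip
Dir S: edge -> no flip
Dir SE: edge -> no flip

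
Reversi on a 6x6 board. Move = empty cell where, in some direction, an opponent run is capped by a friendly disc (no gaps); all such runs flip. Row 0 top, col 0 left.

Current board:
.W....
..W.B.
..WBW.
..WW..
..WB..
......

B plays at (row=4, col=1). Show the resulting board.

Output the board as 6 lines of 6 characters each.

Answer: .W....
..W.B.
..WBW.
..BW..
.BBB..
......

Derivation:
Place B at (4,1); scan 8 dirs for brackets.
Dir NW: first cell '.' (not opp) -> no flip
Dir N: first cell '.' (not opp) -> no flip
Dir NE: opp run (3,2) capped by B -> flip
Dir W: first cell '.' (not opp) -> no flip
Dir E: opp run (4,2) capped by B -> flip
Dir SW: first cell '.' (not opp) -> no flip
Dir S: first cell '.' (not opp) -> no flip
Dir SE: first cell '.' (not opp) -> no flip
All flips: (3,2) (4,2)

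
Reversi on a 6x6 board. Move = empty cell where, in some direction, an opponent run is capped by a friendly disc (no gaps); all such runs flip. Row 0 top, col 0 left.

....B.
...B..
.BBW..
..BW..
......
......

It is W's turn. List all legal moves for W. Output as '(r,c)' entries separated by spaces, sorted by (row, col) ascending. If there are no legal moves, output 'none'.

(0,2): no bracket -> illegal
(0,3): flips 1 -> legal
(0,5): no bracket -> illegal
(1,0): no bracket -> illegal
(1,1): flips 1 -> legal
(1,2): no bracket -> illegal
(1,4): no bracket -> illegal
(1,5): no bracket -> illegal
(2,0): flips 2 -> legal
(2,4): no bracket -> illegal
(3,0): no bracket -> illegal
(3,1): flips 1 -> legal
(4,1): flips 1 -> legal
(4,2): no bracket -> illegal
(4,3): no bracket -> illegal

Answer: (0,3) (1,1) (2,0) (3,1) (4,1)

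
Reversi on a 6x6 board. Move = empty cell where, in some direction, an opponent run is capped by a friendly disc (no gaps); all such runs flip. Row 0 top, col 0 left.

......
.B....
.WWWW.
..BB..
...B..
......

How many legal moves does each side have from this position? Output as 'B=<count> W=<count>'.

-- B to move --
(1,0): flips 1 -> legal
(1,2): flips 1 -> legal
(1,3): flips 1 -> legal
(1,4): flips 1 -> legal
(1,5): flips 1 -> legal
(2,0): no bracket -> illegal
(2,5): no bracket -> illegal
(3,0): no bracket -> illegal
(3,1): flips 1 -> legal
(3,4): no bracket -> illegal
(3,5): no bracket -> illegal
B mobility = 6
-- W to move --
(0,0): flips 1 -> legal
(0,1): flips 1 -> legal
(0,2): no bracket -> illegal
(1,0): no bracket -> illegal
(1,2): no bracket -> illegal
(2,0): no bracket -> illegal
(3,1): no bracket -> illegal
(3,4): no bracket -> illegal
(4,1): flips 1 -> legal
(4,2): flips 2 -> legal
(4,4): flips 1 -> legal
(5,2): no bracket -> illegal
(5,3): flips 2 -> legal
(5,4): flips 2 -> legal
W mobility = 7

Answer: B=6 W=7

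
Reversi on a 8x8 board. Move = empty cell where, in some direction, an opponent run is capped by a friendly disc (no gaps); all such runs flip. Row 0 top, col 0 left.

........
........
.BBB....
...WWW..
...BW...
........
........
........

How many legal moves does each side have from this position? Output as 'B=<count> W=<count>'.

-- B to move --
(2,4): no bracket -> illegal
(2,5): flips 1 -> legal
(2,6): no bracket -> illegal
(3,2): no bracket -> illegal
(3,6): no bracket -> illegal
(4,2): no bracket -> illegal
(4,5): flips 2 -> legal
(4,6): no bracket -> illegal
(5,3): no bracket -> illegal
(5,4): no bracket -> illegal
(5,5): flips 2 -> legal
B mobility = 3
-- W to move --
(1,0): no bracket -> illegal
(1,1): flips 1 -> legal
(1,2): flips 1 -> legal
(1,3): flips 1 -> legal
(1,4): no bracket -> illegal
(2,0): no bracket -> illegal
(2,4): no bracket -> illegal
(3,0): no bracket -> illegal
(3,1): no bracket -> illegal
(3,2): no bracket -> illegal
(4,2): flips 1 -> legal
(5,2): flips 1 -> legal
(5,3): flips 1 -> legal
(5,4): no bracket -> illegal
W mobility = 6

Answer: B=3 W=6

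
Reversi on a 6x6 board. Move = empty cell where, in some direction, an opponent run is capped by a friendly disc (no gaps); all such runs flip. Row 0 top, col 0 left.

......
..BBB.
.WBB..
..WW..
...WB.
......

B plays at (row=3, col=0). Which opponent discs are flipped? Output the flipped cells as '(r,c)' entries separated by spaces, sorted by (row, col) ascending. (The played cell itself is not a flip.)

Dir NW: edge -> no flip
Dir N: first cell '.' (not opp) -> no flip
Dir NE: opp run (2,1) capped by B -> flip
Dir W: edge -> no flip
Dir E: first cell '.' (not opp) -> no flip
Dir SW: edge -> no flip
Dir S: first cell '.' (not opp) -> no flip
Dir SE: first cell '.' (not opp) -> no flip

Answer: (2,1)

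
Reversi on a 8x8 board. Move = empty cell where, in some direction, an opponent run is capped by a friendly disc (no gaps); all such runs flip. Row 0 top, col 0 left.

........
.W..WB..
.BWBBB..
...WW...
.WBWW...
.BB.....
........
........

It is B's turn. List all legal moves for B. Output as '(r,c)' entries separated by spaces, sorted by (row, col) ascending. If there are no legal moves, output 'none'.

(0,0): no bracket -> illegal
(0,1): flips 1 -> legal
(0,2): no bracket -> illegal
(0,3): flips 1 -> legal
(0,4): flips 1 -> legal
(0,5): flips 1 -> legal
(1,0): no bracket -> illegal
(1,2): no bracket -> illegal
(1,3): flips 1 -> legal
(2,0): no bracket -> illegal
(3,0): flips 1 -> legal
(3,1): flips 1 -> legal
(3,2): no bracket -> illegal
(3,5): no bracket -> illegal
(4,0): flips 1 -> legal
(4,5): flips 3 -> legal
(5,0): no bracket -> illegal
(5,3): flips 2 -> legal
(5,4): flips 2 -> legal
(5,5): no bracket -> illegal

Answer: (0,1) (0,3) (0,4) (0,5) (1,3) (3,0) (3,1) (4,0) (4,5) (5,3) (5,4)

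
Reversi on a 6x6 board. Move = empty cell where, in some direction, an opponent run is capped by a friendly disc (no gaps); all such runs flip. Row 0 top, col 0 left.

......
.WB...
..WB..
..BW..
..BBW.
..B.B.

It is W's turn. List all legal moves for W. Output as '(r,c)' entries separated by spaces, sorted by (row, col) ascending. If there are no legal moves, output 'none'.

(0,1): no bracket -> illegal
(0,2): flips 1 -> legal
(0,3): no bracket -> illegal
(1,3): flips 2 -> legal
(1,4): no bracket -> illegal
(2,1): no bracket -> illegal
(2,4): flips 1 -> legal
(3,1): flips 1 -> legal
(3,4): no bracket -> illegal
(4,1): flips 2 -> legal
(4,5): no bracket -> illegal
(5,1): flips 1 -> legal
(5,3): flips 1 -> legal
(5,5): no bracket -> illegal

Answer: (0,2) (1,3) (2,4) (3,1) (4,1) (5,1) (5,3)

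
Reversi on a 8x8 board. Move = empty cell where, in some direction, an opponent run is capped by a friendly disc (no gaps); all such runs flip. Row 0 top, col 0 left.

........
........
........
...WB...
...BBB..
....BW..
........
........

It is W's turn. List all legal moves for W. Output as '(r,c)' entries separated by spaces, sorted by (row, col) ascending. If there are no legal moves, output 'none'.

(2,3): no bracket -> illegal
(2,4): no bracket -> illegal
(2,5): no bracket -> illegal
(3,2): no bracket -> illegal
(3,5): flips 2 -> legal
(3,6): no bracket -> illegal
(4,2): no bracket -> illegal
(4,6): no bracket -> illegal
(5,2): no bracket -> illegal
(5,3): flips 2 -> legal
(5,6): no bracket -> illegal
(6,3): no bracket -> illegal
(6,4): no bracket -> illegal
(6,5): no bracket -> illegal

Answer: (3,5) (5,3)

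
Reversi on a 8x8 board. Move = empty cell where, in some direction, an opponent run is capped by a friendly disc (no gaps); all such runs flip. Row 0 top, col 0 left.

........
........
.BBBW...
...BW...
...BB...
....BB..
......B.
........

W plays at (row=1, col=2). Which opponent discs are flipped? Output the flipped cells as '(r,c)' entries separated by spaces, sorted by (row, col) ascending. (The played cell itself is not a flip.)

Dir NW: first cell '.' (not opp) -> no flip
Dir N: first cell '.' (not opp) -> no flip
Dir NE: first cell '.' (not opp) -> no flip
Dir W: first cell '.' (not opp) -> no flip
Dir E: first cell '.' (not opp) -> no flip
Dir SW: opp run (2,1), next='.' -> no flip
Dir S: opp run (2,2), next='.' -> no flip
Dir SE: opp run (2,3) capped by W -> flip

Answer: (2,3)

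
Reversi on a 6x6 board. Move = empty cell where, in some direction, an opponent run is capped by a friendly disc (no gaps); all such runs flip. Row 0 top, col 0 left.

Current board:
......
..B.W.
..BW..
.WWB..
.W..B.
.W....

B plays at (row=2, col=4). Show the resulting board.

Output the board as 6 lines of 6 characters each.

Place B at (2,4); scan 8 dirs for brackets.
Dir NW: first cell '.' (not opp) -> no flip
Dir N: opp run (1,4), next='.' -> no flip
Dir NE: first cell '.' (not opp) -> no flip
Dir W: opp run (2,3) capped by B -> flip
Dir E: first cell '.' (not opp) -> no flip
Dir SW: first cell 'B' (not opp) -> no flip
Dir S: first cell '.' (not opp) -> no flip
Dir SE: first cell '.' (not opp) -> no flip
All flips: (2,3)

Answer: ......
..B.W.
..BBB.
.WWB..
.W..B.
.W....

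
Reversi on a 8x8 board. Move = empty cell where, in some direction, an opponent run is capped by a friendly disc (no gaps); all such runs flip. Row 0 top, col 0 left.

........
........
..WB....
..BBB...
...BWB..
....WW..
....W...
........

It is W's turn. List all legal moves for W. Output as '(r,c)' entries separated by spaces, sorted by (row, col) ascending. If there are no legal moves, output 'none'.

Answer: (2,1) (2,4) (3,5) (3,6) (4,2) (4,6)

Derivation:
(1,2): no bracket -> illegal
(1,3): no bracket -> illegal
(1,4): no bracket -> illegal
(2,1): flips 2 -> legal
(2,4): flips 2 -> legal
(2,5): no bracket -> illegal
(3,1): no bracket -> illegal
(3,5): flips 1 -> legal
(3,6): flips 1 -> legal
(4,1): no bracket -> illegal
(4,2): flips 2 -> legal
(4,6): flips 1 -> legal
(5,2): no bracket -> illegal
(5,3): no bracket -> illegal
(5,6): no bracket -> illegal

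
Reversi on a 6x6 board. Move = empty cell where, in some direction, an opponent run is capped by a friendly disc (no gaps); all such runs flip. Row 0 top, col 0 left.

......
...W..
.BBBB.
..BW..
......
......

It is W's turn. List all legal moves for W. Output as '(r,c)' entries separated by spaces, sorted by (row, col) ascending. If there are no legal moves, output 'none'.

(1,0): no bracket -> illegal
(1,1): flips 1 -> legal
(1,2): no bracket -> illegal
(1,4): no bracket -> illegal
(1,5): flips 1 -> legal
(2,0): no bracket -> illegal
(2,5): no bracket -> illegal
(3,0): no bracket -> illegal
(3,1): flips 2 -> legal
(3,4): no bracket -> illegal
(3,5): flips 1 -> legal
(4,1): no bracket -> illegal
(4,2): no bracket -> illegal
(4,3): no bracket -> illegal

Answer: (1,1) (1,5) (3,1) (3,5)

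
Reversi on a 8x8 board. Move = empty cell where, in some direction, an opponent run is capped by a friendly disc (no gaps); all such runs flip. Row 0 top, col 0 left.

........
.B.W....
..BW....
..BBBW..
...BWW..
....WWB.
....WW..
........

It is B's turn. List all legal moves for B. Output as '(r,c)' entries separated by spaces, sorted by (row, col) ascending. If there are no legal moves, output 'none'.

(0,2): no bracket -> illegal
(0,3): flips 2 -> legal
(0,4): flips 1 -> legal
(1,2): flips 1 -> legal
(1,4): flips 1 -> legal
(2,4): flips 1 -> legal
(2,5): no bracket -> illegal
(2,6): no bracket -> illegal
(3,6): flips 1 -> legal
(4,6): flips 2 -> legal
(5,3): flips 2 -> legal
(6,3): no bracket -> illegal
(6,6): flips 2 -> legal
(7,3): no bracket -> illegal
(7,4): flips 4 -> legal
(7,5): no bracket -> illegal
(7,6): flips 2 -> legal

Answer: (0,3) (0,4) (1,2) (1,4) (2,4) (3,6) (4,6) (5,3) (6,6) (7,4) (7,6)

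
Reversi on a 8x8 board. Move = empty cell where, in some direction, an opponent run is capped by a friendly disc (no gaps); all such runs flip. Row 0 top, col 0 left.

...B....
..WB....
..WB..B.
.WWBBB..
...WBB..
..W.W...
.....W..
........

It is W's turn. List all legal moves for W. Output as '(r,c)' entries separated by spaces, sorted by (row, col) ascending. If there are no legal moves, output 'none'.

(0,2): no bracket -> illegal
(0,4): flips 1 -> legal
(1,4): flips 2 -> legal
(1,5): no bracket -> illegal
(1,6): no bracket -> illegal
(1,7): no bracket -> illegal
(2,4): flips 3 -> legal
(2,5): flips 1 -> legal
(2,7): no bracket -> illegal
(3,6): flips 4 -> legal
(3,7): no bracket -> illegal
(4,2): no bracket -> illegal
(4,6): flips 2 -> legal
(5,3): no bracket -> illegal
(5,5): flips 2 -> legal
(5,6): flips 3 -> legal

Answer: (0,4) (1,4) (2,4) (2,5) (3,6) (4,6) (5,5) (5,6)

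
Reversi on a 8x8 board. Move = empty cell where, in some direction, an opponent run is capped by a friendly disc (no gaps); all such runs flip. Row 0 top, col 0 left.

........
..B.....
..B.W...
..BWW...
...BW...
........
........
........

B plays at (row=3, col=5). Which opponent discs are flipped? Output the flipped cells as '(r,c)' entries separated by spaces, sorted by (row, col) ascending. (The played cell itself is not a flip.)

Answer: (3,3) (3,4)

Derivation:
Dir NW: opp run (2,4), next='.' -> no flip
Dir N: first cell '.' (not opp) -> no flip
Dir NE: first cell '.' (not opp) -> no flip
Dir W: opp run (3,4) (3,3) capped by B -> flip
Dir E: first cell '.' (not opp) -> no flip
Dir SW: opp run (4,4), next='.' -> no flip
Dir S: first cell '.' (not opp) -> no flip
Dir SE: first cell '.' (not opp) -> no flip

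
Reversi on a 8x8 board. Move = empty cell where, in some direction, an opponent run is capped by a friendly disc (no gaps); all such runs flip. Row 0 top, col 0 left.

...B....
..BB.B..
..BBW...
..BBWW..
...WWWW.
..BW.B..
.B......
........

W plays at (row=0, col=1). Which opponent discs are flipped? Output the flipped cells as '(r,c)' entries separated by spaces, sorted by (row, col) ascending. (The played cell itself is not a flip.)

Dir NW: edge -> no flip
Dir N: edge -> no flip
Dir NE: edge -> no flip
Dir W: first cell '.' (not opp) -> no flip
Dir E: first cell '.' (not opp) -> no flip
Dir SW: first cell '.' (not opp) -> no flip
Dir S: first cell '.' (not opp) -> no flip
Dir SE: opp run (1,2) (2,3) capped by W -> flip

Answer: (1,2) (2,3)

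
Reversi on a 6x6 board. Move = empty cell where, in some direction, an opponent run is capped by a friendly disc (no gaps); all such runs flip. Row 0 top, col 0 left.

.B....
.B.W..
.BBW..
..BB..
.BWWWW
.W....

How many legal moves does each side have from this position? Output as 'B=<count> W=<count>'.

-- B to move --
(0,2): no bracket -> illegal
(0,3): flips 2 -> legal
(0,4): flips 1 -> legal
(1,2): no bracket -> illegal
(1,4): flips 1 -> legal
(2,4): flips 1 -> legal
(3,1): no bracket -> illegal
(3,4): no bracket -> illegal
(3,5): no bracket -> illegal
(4,0): no bracket -> illegal
(5,0): no bracket -> illegal
(5,2): flips 1 -> legal
(5,3): flips 1 -> legal
(5,4): flips 1 -> legal
(5,5): flips 1 -> legal
B mobility = 8
-- W to move --
(0,0): flips 3 -> legal
(0,2): no bracket -> illegal
(1,0): flips 2 -> legal
(1,2): flips 2 -> legal
(2,0): flips 2 -> legal
(2,4): flips 1 -> legal
(3,0): no bracket -> illegal
(3,1): flips 2 -> legal
(3,4): no bracket -> illegal
(4,0): flips 1 -> legal
(5,0): flips 2 -> legal
(5,2): no bracket -> illegal
W mobility = 8

Answer: B=8 W=8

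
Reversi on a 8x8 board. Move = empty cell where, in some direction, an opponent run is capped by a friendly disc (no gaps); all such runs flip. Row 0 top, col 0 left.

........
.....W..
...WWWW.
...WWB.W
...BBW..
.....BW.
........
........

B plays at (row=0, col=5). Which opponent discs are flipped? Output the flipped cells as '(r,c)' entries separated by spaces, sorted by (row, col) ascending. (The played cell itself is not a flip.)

Dir NW: edge -> no flip
Dir N: edge -> no flip
Dir NE: edge -> no flip
Dir W: first cell '.' (not opp) -> no flip
Dir E: first cell '.' (not opp) -> no flip
Dir SW: first cell '.' (not opp) -> no flip
Dir S: opp run (1,5) (2,5) capped by B -> flip
Dir SE: first cell '.' (not opp) -> no flip

Answer: (1,5) (2,5)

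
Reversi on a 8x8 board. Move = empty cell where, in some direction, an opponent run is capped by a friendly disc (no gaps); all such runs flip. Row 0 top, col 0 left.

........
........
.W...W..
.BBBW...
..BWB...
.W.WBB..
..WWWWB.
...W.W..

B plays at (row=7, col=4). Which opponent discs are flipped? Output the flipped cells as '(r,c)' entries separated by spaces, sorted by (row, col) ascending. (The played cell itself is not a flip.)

Dir NW: opp run (6,3), next='.' -> no flip
Dir N: opp run (6,4) capped by B -> flip
Dir NE: opp run (6,5), next='.' -> no flip
Dir W: opp run (7,3), next='.' -> no flip
Dir E: opp run (7,5), next='.' -> no flip
Dir SW: edge -> no flip
Dir S: edge -> no flip
Dir SE: edge -> no flip

Answer: (6,4)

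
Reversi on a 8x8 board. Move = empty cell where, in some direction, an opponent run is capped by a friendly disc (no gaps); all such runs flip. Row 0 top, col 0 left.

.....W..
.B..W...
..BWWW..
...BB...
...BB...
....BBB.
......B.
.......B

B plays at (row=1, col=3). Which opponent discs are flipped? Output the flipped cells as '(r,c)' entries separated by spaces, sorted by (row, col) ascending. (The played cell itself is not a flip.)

Answer: (2,3)

Derivation:
Dir NW: first cell '.' (not opp) -> no flip
Dir N: first cell '.' (not opp) -> no flip
Dir NE: first cell '.' (not opp) -> no flip
Dir W: first cell '.' (not opp) -> no flip
Dir E: opp run (1,4), next='.' -> no flip
Dir SW: first cell 'B' (not opp) -> no flip
Dir S: opp run (2,3) capped by B -> flip
Dir SE: opp run (2,4), next='.' -> no flip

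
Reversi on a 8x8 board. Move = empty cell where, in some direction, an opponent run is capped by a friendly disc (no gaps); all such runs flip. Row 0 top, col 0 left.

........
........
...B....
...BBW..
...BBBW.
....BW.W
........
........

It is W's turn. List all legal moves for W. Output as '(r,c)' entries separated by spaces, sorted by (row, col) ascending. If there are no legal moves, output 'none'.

Answer: (2,2) (3,2) (4,2) (5,3)

Derivation:
(1,2): no bracket -> illegal
(1,3): no bracket -> illegal
(1,4): no bracket -> illegal
(2,2): flips 2 -> legal
(2,4): no bracket -> illegal
(2,5): no bracket -> illegal
(3,2): flips 2 -> legal
(3,6): no bracket -> illegal
(4,2): flips 3 -> legal
(5,2): no bracket -> illegal
(5,3): flips 2 -> legal
(5,6): no bracket -> illegal
(6,3): no bracket -> illegal
(6,4): no bracket -> illegal
(6,5): no bracket -> illegal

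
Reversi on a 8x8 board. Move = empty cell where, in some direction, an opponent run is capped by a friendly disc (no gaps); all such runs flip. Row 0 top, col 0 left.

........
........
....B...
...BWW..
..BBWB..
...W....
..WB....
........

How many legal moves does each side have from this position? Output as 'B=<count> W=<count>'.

Answer: B=8 W=13

Derivation:
-- B to move --
(2,3): flips 1 -> legal
(2,5): flips 2 -> legal
(2,6): no bracket -> illegal
(3,6): flips 2 -> legal
(4,6): flips 1 -> legal
(5,1): no bracket -> illegal
(5,2): no bracket -> illegal
(5,4): flips 2 -> legal
(5,5): flips 1 -> legal
(6,1): flips 1 -> legal
(6,4): flips 1 -> legal
(7,1): no bracket -> illegal
(7,2): no bracket -> illegal
(7,3): no bracket -> illegal
B mobility = 8
-- W to move --
(1,3): flips 1 -> legal
(1,4): flips 1 -> legal
(1,5): no bracket -> illegal
(2,2): flips 1 -> legal
(2,3): flips 2 -> legal
(2,5): no bracket -> illegal
(3,1): flips 1 -> legal
(3,2): flips 1 -> legal
(3,6): no bracket -> illegal
(4,1): flips 2 -> legal
(4,6): flips 1 -> legal
(5,1): no bracket -> illegal
(5,2): flips 1 -> legal
(5,4): no bracket -> illegal
(5,5): flips 1 -> legal
(5,6): flips 1 -> legal
(6,4): flips 1 -> legal
(7,2): no bracket -> illegal
(7,3): flips 1 -> legal
(7,4): no bracket -> illegal
W mobility = 13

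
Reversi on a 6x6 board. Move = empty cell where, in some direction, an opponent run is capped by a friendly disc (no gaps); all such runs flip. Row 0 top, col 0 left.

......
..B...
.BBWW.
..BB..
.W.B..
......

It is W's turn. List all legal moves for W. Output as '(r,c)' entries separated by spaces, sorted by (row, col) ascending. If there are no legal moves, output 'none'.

Answer: (0,1) (2,0) (4,2) (5,3)

Derivation:
(0,1): flips 1 -> legal
(0,2): no bracket -> illegal
(0,3): no bracket -> illegal
(1,0): no bracket -> illegal
(1,1): no bracket -> illegal
(1,3): no bracket -> illegal
(2,0): flips 2 -> legal
(3,0): no bracket -> illegal
(3,1): no bracket -> illegal
(3,4): no bracket -> illegal
(4,2): flips 1 -> legal
(4,4): no bracket -> illegal
(5,2): no bracket -> illegal
(5,3): flips 2 -> legal
(5,4): no bracket -> illegal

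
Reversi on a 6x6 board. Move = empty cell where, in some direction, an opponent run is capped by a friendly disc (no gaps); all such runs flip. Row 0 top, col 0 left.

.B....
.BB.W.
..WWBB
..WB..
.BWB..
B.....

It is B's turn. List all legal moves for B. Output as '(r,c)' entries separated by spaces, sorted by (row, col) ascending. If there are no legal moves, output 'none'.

(0,3): flips 1 -> legal
(0,4): flips 1 -> legal
(0,5): flips 3 -> legal
(1,3): flips 1 -> legal
(1,5): no bracket -> illegal
(2,1): flips 3 -> legal
(3,1): flips 1 -> legal
(3,4): flips 1 -> legal
(5,1): flips 1 -> legal
(5,2): flips 3 -> legal
(5,3): no bracket -> illegal

Answer: (0,3) (0,4) (0,5) (1,3) (2,1) (3,1) (3,4) (5,1) (5,2)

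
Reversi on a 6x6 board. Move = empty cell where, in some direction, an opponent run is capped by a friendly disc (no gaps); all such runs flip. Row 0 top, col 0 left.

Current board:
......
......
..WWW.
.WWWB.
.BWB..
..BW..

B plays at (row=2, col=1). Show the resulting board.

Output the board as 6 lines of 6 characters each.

Answer: ......
......
.BWWW.
.BBWB.
.BWB..
..BW..

Derivation:
Place B at (2,1); scan 8 dirs for brackets.
Dir NW: first cell '.' (not opp) -> no flip
Dir N: first cell '.' (not opp) -> no flip
Dir NE: first cell '.' (not opp) -> no flip
Dir W: first cell '.' (not opp) -> no flip
Dir E: opp run (2,2) (2,3) (2,4), next='.' -> no flip
Dir SW: first cell '.' (not opp) -> no flip
Dir S: opp run (3,1) capped by B -> flip
Dir SE: opp run (3,2) capped by B -> flip
All flips: (3,1) (3,2)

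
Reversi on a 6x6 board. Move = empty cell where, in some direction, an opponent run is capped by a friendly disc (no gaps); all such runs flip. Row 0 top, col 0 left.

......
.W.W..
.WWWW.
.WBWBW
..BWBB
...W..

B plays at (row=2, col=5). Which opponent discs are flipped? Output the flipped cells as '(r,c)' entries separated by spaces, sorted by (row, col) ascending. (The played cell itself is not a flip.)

Dir NW: first cell '.' (not opp) -> no flip
Dir N: first cell '.' (not opp) -> no flip
Dir NE: edge -> no flip
Dir W: opp run (2,4) (2,3) (2,2) (2,1), next='.' -> no flip
Dir E: edge -> no flip
Dir SW: first cell 'B' (not opp) -> no flip
Dir S: opp run (3,5) capped by B -> flip
Dir SE: edge -> no flip

Answer: (3,5)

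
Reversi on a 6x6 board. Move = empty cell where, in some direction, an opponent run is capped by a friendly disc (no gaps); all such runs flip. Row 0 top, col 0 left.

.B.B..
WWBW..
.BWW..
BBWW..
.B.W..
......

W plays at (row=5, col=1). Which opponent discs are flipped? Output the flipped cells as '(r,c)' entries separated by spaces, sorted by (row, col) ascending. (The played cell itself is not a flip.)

Answer: (2,1) (3,1) (4,1)

Derivation:
Dir NW: first cell '.' (not opp) -> no flip
Dir N: opp run (4,1) (3,1) (2,1) capped by W -> flip
Dir NE: first cell '.' (not opp) -> no flip
Dir W: first cell '.' (not opp) -> no flip
Dir E: first cell '.' (not opp) -> no flip
Dir SW: edge -> no flip
Dir S: edge -> no flip
Dir SE: edge -> no flip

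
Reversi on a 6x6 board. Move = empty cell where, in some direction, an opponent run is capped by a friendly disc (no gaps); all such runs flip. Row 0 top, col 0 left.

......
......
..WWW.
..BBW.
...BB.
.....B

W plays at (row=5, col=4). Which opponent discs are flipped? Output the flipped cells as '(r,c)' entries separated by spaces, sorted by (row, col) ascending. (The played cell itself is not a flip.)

Dir NW: opp run (4,3) (3,2), next='.' -> no flip
Dir N: opp run (4,4) capped by W -> flip
Dir NE: first cell '.' (not opp) -> no flip
Dir W: first cell '.' (not opp) -> no flip
Dir E: opp run (5,5), next=edge -> no flip
Dir SW: edge -> no flip
Dir S: edge -> no flip
Dir SE: edge -> no flip

Answer: (4,4)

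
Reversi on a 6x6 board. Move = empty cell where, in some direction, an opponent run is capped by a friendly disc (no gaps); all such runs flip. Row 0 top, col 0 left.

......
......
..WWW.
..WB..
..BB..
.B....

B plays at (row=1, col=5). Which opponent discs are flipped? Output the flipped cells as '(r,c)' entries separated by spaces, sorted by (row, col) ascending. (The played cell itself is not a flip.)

Dir NW: first cell '.' (not opp) -> no flip
Dir N: first cell '.' (not opp) -> no flip
Dir NE: edge -> no flip
Dir W: first cell '.' (not opp) -> no flip
Dir E: edge -> no flip
Dir SW: opp run (2,4) capped by B -> flip
Dir S: first cell '.' (not opp) -> no flip
Dir SE: edge -> no flip

Answer: (2,4)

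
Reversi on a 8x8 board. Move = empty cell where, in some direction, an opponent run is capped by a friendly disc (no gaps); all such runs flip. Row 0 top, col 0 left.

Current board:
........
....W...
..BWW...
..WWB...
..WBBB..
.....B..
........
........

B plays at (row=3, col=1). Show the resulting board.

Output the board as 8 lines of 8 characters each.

Answer: ........
....W...
..BWW...
.BBBB...
..WBBB..
.....B..
........
........

Derivation:
Place B at (3,1); scan 8 dirs for brackets.
Dir NW: first cell '.' (not opp) -> no flip
Dir N: first cell '.' (not opp) -> no flip
Dir NE: first cell 'B' (not opp) -> no flip
Dir W: first cell '.' (not opp) -> no flip
Dir E: opp run (3,2) (3,3) capped by B -> flip
Dir SW: first cell '.' (not opp) -> no flip
Dir S: first cell '.' (not opp) -> no flip
Dir SE: opp run (4,2), next='.' -> no flip
All flips: (3,2) (3,3)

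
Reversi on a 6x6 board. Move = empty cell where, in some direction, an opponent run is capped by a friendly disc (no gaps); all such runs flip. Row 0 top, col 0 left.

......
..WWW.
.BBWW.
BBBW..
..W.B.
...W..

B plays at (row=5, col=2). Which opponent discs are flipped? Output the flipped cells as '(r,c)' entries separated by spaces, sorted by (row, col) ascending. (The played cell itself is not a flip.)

Dir NW: first cell '.' (not opp) -> no flip
Dir N: opp run (4,2) capped by B -> flip
Dir NE: first cell '.' (not opp) -> no flip
Dir W: first cell '.' (not opp) -> no flip
Dir E: opp run (5,3), next='.' -> no flip
Dir SW: edge -> no flip
Dir S: edge -> no flip
Dir SE: edge -> no flip

Answer: (4,2)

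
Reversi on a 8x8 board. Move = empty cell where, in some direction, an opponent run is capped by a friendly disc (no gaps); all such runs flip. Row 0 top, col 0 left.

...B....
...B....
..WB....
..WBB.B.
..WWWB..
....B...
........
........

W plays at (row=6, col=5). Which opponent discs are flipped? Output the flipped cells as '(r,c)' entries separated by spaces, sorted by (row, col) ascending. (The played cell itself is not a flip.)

Answer: (5,4)

Derivation:
Dir NW: opp run (5,4) capped by W -> flip
Dir N: first cell '.' (not opp) -> no flip
Dir NE: first cell '.' (not opp) -> no flip
Dir W: first cell '.' (not opp) -> no flip
Dir E: first cell '.' (not opp) -> no flip
Dir SW: first cell '.' (not opp) -> no flip
Dir S: first cell '.' (not opp) -> no flip
Dir SE: first cell '.' (not opp) -> no flip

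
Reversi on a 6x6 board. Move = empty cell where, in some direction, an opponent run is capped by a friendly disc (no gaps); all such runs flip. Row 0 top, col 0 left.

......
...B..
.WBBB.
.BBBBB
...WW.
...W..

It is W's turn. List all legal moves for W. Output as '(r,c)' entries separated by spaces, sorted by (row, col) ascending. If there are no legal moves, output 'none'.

(0,2): no bracket -> illegal
(0,3): flips 3 -> legal
(0,4): no bracket -> illegal
(1,1): flips 2 -> legal
(1,2): no bracket -> illegal
(1,4): flips 2 -> legal
(1,5): no bracket -> illegal
(2,0): no bracket -> illegal
(2,5): flips 4 -> legal
(3,0): no bracket -> illegal
(4,0): no bracket -> illegal
(4,1): flips 1 -> legal
(4,2): no bracket -> illegal
(4,5): no bracket -> illegal

Answer: (0,3) (1,1) (1,4) (2,5) (4,1)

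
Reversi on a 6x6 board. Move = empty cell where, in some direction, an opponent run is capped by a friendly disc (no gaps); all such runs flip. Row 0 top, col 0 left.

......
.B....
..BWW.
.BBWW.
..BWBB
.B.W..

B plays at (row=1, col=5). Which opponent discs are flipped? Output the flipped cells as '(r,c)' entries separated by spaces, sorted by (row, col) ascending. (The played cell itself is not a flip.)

Dir NW: first cell '.' (not opp) -> no flip
Dir N: first cell '.' (not opp) -> no flip
Dir NE: edge -> no flip
Dir W: first cell '.' (not opp) -> no flip
Dir E: edge -> no flip
Dir SW: opp run (2,4) (3,3) capped by B -> flip
Dir S: first cell '.' (not opp) -> no flip
Dir SE: edge -> no flip

Answer: (2,4) (3,3)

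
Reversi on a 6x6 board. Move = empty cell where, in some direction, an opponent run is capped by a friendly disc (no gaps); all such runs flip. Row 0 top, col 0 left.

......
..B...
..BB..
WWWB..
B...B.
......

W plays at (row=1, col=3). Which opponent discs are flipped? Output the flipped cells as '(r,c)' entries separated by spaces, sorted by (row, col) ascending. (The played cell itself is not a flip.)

Dir NW: first cell '.' (not opp) -> no flip
Dir N: first cell '.' (not opp) -> no flip
Dir NE: first cell '.' (not opp) -> no flip
Dir W: opp run (1,2), next='.' -> no flip
Dir E: first cell '.' (not opp) -> no flip
Dir SW: opp run (2,2) capped by W -> flip
Dir S: opp run (2,3) (3,3), next='.' -> no flip
Dir SE: first cell '.' (not opp) -> no flip

Answer: (2,2)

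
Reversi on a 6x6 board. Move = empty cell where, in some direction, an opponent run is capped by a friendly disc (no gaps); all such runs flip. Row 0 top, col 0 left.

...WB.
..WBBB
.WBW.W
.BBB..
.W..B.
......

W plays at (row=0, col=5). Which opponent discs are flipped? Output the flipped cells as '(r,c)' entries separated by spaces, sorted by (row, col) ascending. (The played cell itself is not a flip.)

Dir NW: edge -> no flip
Dir N: edge -> no flip
Dir NE: edge -> no flip
Dir W: opp run (0,4) capped by W -> flip
Dir E: edge -> no flip
Dir SW: opp run (1,4) capped by W -> flip
Dir S: opp run (1,5) capped by W -> flip
Dir SE: edge -> no flip

Answer: (0,4) (1,4) (1,5)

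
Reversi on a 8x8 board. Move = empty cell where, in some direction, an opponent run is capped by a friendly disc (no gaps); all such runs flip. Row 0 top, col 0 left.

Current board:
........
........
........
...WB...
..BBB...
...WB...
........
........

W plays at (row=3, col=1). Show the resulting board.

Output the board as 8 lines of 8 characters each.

Place W at (3,1); scan 8 dirs for brackets.
Dir NW: first cell '.' (not opp) -> no flip
Dir N: first cell '.' (not opp) -> no flip
Dir NE: first cell '.' (not opp) -> no flip
Dir W: first cell '.' (not opp) -> no flip
Dir E: first cell '.' (not opp) -> no flip
Dir SW: first cell '.' (not opp) -> no flip
Dir S: first cell '.' (not opp) -> no flip
Dir SE: opp run (4,2) capped by W -> flip
All flips: (4,2)

Answer: ........
........
........
.W.WB...
..WBB...
...WB...
........
........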